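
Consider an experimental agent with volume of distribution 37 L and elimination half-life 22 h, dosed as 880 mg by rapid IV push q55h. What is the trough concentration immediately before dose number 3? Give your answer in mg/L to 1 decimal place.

4.9 mg/L

f = (1/2)^(τ/t½) = (1/2)^(55/22) ≈ 0.1768.
C₀ = D/Vd = 880/37 ≈ 23.784 mg/L.
Before the 3rd dose, 2 doses have been given. Superposition: Cmin = C₀·(f + f²).
≈ 23.784 × (0.1768 + 0.0313) ≈ 23.784 × 0.2081 ≈ 4.949 mg/L.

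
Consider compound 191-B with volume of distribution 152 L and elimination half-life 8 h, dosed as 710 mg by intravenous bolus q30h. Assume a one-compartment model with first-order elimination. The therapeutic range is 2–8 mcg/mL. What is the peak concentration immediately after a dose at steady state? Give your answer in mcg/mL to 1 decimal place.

5.0 mcg/mL

k = ln2/t½ = ln2/8 ≈ 0.086643 h⁻¹; fraction remaining f = e^(−kτ) = e^(−0.086643×30) ≈ 0.0743.
At steady state, accumulation factor R = 1/(1 − e^(−kτ)) ≈ 1.0803.
Each bolus raises the concentration by D/Vd = 710/152 ≈ 4.671 mcg/mL.
Steady-state peak Cmax,ss = C₀·R ≈ 4.671 × 1.0803 ≈ 5.046 mcg/mL.
Peak 5.0 mcg/mL vs MTC 8 mcg/mL: below toxic threshold.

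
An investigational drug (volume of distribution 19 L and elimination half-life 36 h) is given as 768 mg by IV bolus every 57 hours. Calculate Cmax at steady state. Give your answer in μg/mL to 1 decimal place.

60.7 μg/mL

Over one 57-h interval, 57/36 ≈ 1.5833 half-lives elapse, leaving f ≈ 0.3337 of each dose.
At steady state, accumulation factor R = 1/(1 − e^(−kτ)) ≈ 1.5008.
Each bolus raises the concentration by D/Vd = 768/19 ≈ 40.421 μg/mL.
Steady-state peak Cmax,ss = C₀·R ≈ 40.421 × 1.5008 ≈ 60.664 μg/mL.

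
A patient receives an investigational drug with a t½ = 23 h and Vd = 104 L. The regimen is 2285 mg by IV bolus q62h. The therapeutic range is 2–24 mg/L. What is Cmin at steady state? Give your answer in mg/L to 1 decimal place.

4.0 mg/L

τ/t½ = 62/23 ≈ 2.6957, so fraction remaining f = (1/2)^(62/23) ≈ 0.1544.
Accumulation ratio R = 1/(1 − f) ≈ 1/0.8456 ≈ 1.1826.
Single-dose peak C₀ = D/Vd = 2285/104 ≈ 21.971 mg/L.
Cmax,ss = C₀/(1 − f) ≈ 21.971/0.8456 ≈ 25.983 mg/L.
Steady-state trough Cmin,ss = Cmax,ss·f ≈ 25.983 × 0.1544 ≈ 4.012 mg/L.
Trough 4.0 mg/L vs MEC 2 mg/L: adequate.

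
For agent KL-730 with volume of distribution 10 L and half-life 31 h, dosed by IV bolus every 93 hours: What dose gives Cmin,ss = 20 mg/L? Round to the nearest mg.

1400 mg

τ/t½ = 93/31 ≈ 3, so f = (1/2)^(93/31) ≈ 0.125000.
Cmin,ss = (D/Vd)·f/(1−f), so D = Cmin,ss·Vd·(1−f)/f.
D = 20 × 10 × (1−f)/f ≈ 20 × 10 × 7.00000 ≈ 1400.00 mg.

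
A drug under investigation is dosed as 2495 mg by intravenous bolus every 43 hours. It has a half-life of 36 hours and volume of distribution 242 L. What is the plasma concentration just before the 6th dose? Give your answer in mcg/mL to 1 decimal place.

7.9 mcg/mL

f = (1/2)^(τ/t½) = (1/2)^(43/36) ≈ 0.4370.
C₀ = D/Vd = 2495/242 ≈ 10.310 mcg/mL.
Before the 6th dose, 5 doses have been given. Superposition: Cmin = C₀·(f + f² + … + f^5).
≈ 10.310 × (0.4370 + 0.1910 + 0.0835 + 0.0365 + 0.0159) ≈ 10.310 × 0.7639 ≈ 7.876 mcg/mL.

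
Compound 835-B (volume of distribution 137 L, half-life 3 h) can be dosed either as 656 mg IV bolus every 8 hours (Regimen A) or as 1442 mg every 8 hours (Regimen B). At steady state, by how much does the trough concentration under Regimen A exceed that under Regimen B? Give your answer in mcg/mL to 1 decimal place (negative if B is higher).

Regimen A: f = (1/2)^(8/3) ≈ 0.1575; Cmin,ss = (656/137)·f/(1−f) ≈ 0.895 mcg/mL.
Regimen B: f = (1/2)^(8/3) ≈ 0.1575; Cmin,ss = (1442/137)·f/(1−f) ≈ 1.968 mcg/mL.
Difference ≈ 0.895 − 1.968 ≈ -1.073 mcg/mL.

-1.1 mcg/mL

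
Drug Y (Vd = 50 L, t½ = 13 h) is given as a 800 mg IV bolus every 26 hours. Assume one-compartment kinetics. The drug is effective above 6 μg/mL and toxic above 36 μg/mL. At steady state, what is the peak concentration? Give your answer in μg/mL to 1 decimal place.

21.3 μg/mL

The dosing interval is 2 half-lives, so f = 2^(−2) = 0.25.
At steady state, R = 1/(1 − 0.25) = 4/3.
Single-dose peak C₀ = D/Vd = 800/50 = 16 μg/mL.
Steady-state peak Cmax,ss = C₀·R = 16 × 4/3 ≈ 21.333 μg/mL.
Peak 21.3 μg/mL vs MTC 36 μg/mL: below toxic threshold.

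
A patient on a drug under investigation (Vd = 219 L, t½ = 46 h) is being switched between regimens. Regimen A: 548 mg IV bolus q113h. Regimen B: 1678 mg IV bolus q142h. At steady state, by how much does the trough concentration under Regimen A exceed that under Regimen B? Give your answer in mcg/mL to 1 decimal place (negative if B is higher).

-0.5 mcg/mL

Regimen A: f = (1/2)^(113/46) ≈ 0.1822; Cmin,ss = (548/219)·f/(1−f) ≈ 0.557 mcg/mL.
Regimen B: f = (1/2)^(142/46) ≈ 0.1177; Cmin,ss = (1678/219)·f/(1−f) ≈ 1.022 mcg/mL.
Difference ≈ 0.557 − 1.022 ≈ -0.465 mcg/mL.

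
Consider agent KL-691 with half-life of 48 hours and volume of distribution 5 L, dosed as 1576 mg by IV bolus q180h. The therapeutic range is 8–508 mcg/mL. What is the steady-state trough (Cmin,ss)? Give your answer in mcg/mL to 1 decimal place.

Over one 180-h interval, 180/48 ≈ 3.75 half-lives elapse, leaving f ≈ 0.0743 of each dose.
Accumulation ratio R = 1/(1 − f) ≈ 1/0.9257 ≈ 1.0803.
Each bolus raises the concentration by D/Vd = 1576/5 ≈ 315.200 mcg/mL.
Steady-state peak Cmax,ss = C₀·R ≈ 315.200 × 1.0803 ≈ 340.511 mcg/mL.
Steady-state trough Cmin,ss = Cmax,ss·f ≈ 340.511 × 0.0743 ≈ 25.300 mcg/mL.
Trough 25.3 mcg/mL vs MEC 8 mcg/mL: adequate.

25.3 mcg/mL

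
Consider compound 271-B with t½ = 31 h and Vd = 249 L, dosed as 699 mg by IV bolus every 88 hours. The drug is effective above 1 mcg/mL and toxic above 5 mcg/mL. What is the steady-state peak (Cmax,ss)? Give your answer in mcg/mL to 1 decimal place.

τ/t½ = 88/31 ≈ 2.8387, so fraction remaining f = (1/2)^(88/31) ≈ 0.1398.
Accumulation ratio R = 1/(1 − f) ≈ 1/0.8602 ≈ 1.1625.
Each bolus raises the concentration by D/Vd = 699/249 ≈ 2.807 mcg/mL.
Steady-state peak Cmax,ss = C₀·R ≈ 2.807 × 1.1625 ≈ 3.263 mcg/mL.
Peak 3.3 mcg/mL vs MTC 5 mcg/mL: below toxic threshold.

3.3 mcg/mL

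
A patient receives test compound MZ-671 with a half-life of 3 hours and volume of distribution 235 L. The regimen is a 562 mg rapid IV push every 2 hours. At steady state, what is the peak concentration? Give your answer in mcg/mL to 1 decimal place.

k = ln2/t½ = ln2/3 ≈ 0.231049 h⁻¹; fraction remaining f = e^(−kτ) = e^(−0.231049×2) ≈ 0.6300.
At steady state, accumulation factor R = 1/(1 − e^(−kτ)) ≈ 2.7027.
Each bolus raises the concentration by D/Vd = 562/235 ≈ 2.391 mcg/mL.
Steady-state peak Cmax,ss = C₀·R ≈ 2.391 × 2.7027 ≈ 6.462 mcg/mL.

6.5 mcg/mL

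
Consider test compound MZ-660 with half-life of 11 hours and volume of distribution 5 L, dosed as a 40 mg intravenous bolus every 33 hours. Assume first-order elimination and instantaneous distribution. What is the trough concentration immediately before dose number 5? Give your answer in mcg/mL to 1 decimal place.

f = (1/2)^(τ/t½) = (1/2)^(33/11) ≈ 0.1250.
C₀ = D/Vd = 40/5 ≈ 8.000 mcg/mL.
Before the 5th dose, 4 doses have been given. Superposition: Cmin = C₀·(f + f² + … + f^4).
≈ 8.000 × (0.1250 + 0.0156 + 0.0020 + 0.0002) ≈ 8.000 × 0.1428 ≈ 1.142 mcg/mL.

1.1 mcg/mL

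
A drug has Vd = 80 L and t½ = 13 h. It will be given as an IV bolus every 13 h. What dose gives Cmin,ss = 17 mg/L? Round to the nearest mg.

τ/t½ = 13/13 ≈ 1, so f = (1/2)^(13/13) ≈ 0.500000.
Cmin,ss = (D/Vd)·f/(1−f), so D = Cmin,ss·Vd·(1−f)/f.
D = 17 × 80 × (1−f)/f ≈ 17 × 80 × 1.00000 ≈ 1360.00 mg.

1360 mg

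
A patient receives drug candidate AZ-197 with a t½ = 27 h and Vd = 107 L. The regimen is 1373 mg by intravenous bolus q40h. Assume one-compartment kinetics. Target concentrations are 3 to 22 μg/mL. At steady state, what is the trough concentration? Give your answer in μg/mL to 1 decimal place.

7.2 μg/mL

τ/t½ = 40/27 ≈ 1.4815, so fraction remaining f = (1/2)^(40/27) ≈ 0.3581.
Each bolus raises the concentration by D/Vd = 1373/107 ≈ 12.832 μg/mL.
Steady-state trough Cmin,ss = C₀·f/(1−f) ≈ 12.832 × 0.3581/0.6419 ≈ 7.159 μg/mL.
Trough 7.2 μg/mL vs MEC 3 μg/mL: adequate.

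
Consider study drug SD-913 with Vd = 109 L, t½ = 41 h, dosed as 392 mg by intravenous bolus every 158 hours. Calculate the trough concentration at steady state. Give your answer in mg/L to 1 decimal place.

k = ln2/t½ = ln2/41 ≈ 0.016906 h⁻¹; fraction remaining f = e^(−kτ) = e^(−0.016906×158) ≈ 0.0692.
At steady state, accumulation factor R = 1/(1 − e^(−kτ)) ≈ 1.0743.
Each bolus raises the concentration by D/Vd = 392/109 ≈ 3.596 mg/L.
Cmax,ss = C₀/(1 − f) ≈ 3.596/0.9308 ≈ 3.863 mg/L.
Steady-state trough Cmin,ss = Cmax,ss·f ≈ 3.863 × 0.0692 ≈ 0.267 mg/L.

0.3 mg/L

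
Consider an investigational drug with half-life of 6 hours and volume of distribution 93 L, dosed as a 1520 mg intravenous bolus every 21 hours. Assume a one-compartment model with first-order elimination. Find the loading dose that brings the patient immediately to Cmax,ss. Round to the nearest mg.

1667 mg

f = (1/2)^(21/6) ≈ 0.088388; accumulation ratio R = 1/(1−f) ≈ 1.09696.
Loading dose to hit Cmax,ss on first dose: D_load = D_maint·R ≈ 1520 × 1.09696 ≈ 1667.38 mg.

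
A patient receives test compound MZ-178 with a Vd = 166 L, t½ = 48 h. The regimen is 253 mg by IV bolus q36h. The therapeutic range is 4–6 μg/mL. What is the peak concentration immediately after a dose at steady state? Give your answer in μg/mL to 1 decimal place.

3.8 μg/mL

Over one 36-h interval, 36/48 ≈ 0.75 half-lives elapse, leaving f ≈ 0.5946 of each dose.
Accumulation ratio R = 1/(1 − f) ≈ 1/0.4054 ≈ 2.4667.
Each bolus raises the concentration by D/Vd = 253/166 ≈ 1.524 μg/mL.
Steady-state peak Cmax,ss = C₀·R ≈ 1.524 × 2.4667 ≈ 3.759 μg/mL.
Peak 3.8 μg/mL vs MTC 6 μg/mL: below toxic threshold.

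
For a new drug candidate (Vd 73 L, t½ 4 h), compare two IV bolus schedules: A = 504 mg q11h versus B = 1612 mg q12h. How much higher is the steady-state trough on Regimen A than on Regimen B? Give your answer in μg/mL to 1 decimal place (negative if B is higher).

Regimen A: f = (1/2)^(11/4) ≈ 0.1487; Cmin,ss = (504/73)·f/(1−f) ≈ 1.206 μg/mL.
Regimen B: f = (1/2)^(12/4) ≈ 0.1250; Cmin,ss = (1612/73)·f/(1−f) ≈ 3.155 μg/mL.
Difference ≈ 1.206 − 3.155 ≈ -1.949 μg/mL.

-1.9 μg/mL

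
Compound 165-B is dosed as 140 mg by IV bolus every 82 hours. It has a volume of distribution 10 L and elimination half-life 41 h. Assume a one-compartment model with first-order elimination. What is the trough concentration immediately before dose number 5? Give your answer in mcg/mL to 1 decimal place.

4.6 mcg/mL

f = (1/2)^(τ/t½) = (1/2)^(82/41) ≈ 0.2500.
C₀ = D/Vd = 140/10 ≈ 14.000 mcg/mL.
Before the 5th dose, 4 doses have been given. Superposition: Cmin = C₀·(f + f² + … + f^4).
≈ 14.000 × (0.2500 + 0.0625 + 0.0156 + 0.0039) ≈ 14.000 × 0.3320 ≈ 4.648 mcg/mL.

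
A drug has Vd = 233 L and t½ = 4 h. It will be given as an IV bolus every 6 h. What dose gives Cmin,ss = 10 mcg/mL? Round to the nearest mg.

τ/t½ = 6/4 ≈ 1.5, so f = (1/2)^(6/4) ≈ 0.353553.
Cmin,ss = (D/Vd)·f/(1−f), so D = Cmin,ss·Vd·(1−f)/f.
D = 10 × 233 × (1−f)/f ≈ 10 × 233 × 1.82843 ≈ 4260.24 mg.

4260 mg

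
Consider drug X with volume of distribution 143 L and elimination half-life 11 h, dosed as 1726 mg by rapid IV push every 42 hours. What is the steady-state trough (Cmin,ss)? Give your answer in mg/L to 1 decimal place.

0.9 mg/L

τ/t½ = 42/11 ≈ 3.8182, so fraction remaining f = (1/2)^(42/11) ≈ 0.0709.
Single-dose peak C₀ = D/Vd = 1726/143 ≈ 12.070 mg/L.
Steady-state trough Cmin,ss = C₀·f/(1−f) ≈ 12.070 × 0.0709/0.9291 ≈ 0.921 mg/L.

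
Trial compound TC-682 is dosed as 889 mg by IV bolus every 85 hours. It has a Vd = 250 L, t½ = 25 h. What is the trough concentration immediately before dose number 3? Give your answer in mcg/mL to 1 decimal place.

f = (1/2)^(τ/t½) = (1/2)^(85/25) ≈ 0.0947.
C₀ = D/Vd = 889/250 ≈ 3.556 mcg/mL.
Before the 3rd dose, 2 doses have been given. Superposition: Cmin = C₀·(f + f²).
≈ 3.556 × (0.0947 + 0.0090) ≈ 3.556 × 0.1037 ≈ 0.369 mcg/mL.

0.4 mcg/mL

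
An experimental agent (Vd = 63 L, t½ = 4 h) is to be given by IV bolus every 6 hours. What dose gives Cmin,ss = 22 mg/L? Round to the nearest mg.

τ/t½ = 6/4 ≈ 1.5, so f = (1/2)^(6/4) ≈ 0.353553.
Cmin,ss = (D/Vd)·f/(1−f), so D = Cmin,ss·Vd·(1−f)/f.
D = 22 × 63 × (1−f)/f ≈ 22 × 63 × 1.82843 ≈ 2534.20 mg.

2534 mg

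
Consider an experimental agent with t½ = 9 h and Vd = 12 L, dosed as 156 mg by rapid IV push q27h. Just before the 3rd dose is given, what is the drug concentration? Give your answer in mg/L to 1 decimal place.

1.8 mg/L

f = (1/2)^(τ/t½) = (1/2)^(27/9) ≈ 0.1250.
C₀ = D/Vd = 156/12 ≈ 13.000 mg/L.
Before the 3rd dose, 2 doses have been given. Superposition: Cmin = C₀·(f + f²).
≈ 13.000 × (0.1250 + 0.0156) ≈ 13.000 × 0.1406 ≈ 1.828 mg/L.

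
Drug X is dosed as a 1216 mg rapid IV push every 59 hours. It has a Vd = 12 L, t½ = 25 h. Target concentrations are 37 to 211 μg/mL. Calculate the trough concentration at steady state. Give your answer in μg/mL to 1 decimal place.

24.5 μg/mL

k = ln2/t½ = ln2/25 ≈ 0.027726 h⁻¹; fraction remaining f = e^(−kτ) = e^(−0.027726×59) ≈ 0.1948.
Accumulation ratio R = 1/(1 − f) ≈ 1/0.8052 ≈ 1.2419.
Single-dose peak C₀ = D/Vd = 1216/12 ≈ 101.333 μg/mL.
Cmax,ss = C₀/(1 − f) ≈ 101.333/0.8052 ≈ 125.848 μg/mL.
Steady-state trough Cmin,ss = Cmax,ss·f ≈ 125.848 × 0.1948 ≈ 24.515 μg/mL.
Trough 24.5 μg/mL vs MEC 37 μg/mL: subtherapeutic.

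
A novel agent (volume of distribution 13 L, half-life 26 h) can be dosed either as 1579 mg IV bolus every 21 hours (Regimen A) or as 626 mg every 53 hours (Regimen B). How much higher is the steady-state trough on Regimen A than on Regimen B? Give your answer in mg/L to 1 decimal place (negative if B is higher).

146.4 mg/L

Regimen A: f = (1/2)^(21/26) ≈ 0.5713; Cmin,ss = (1579/13)·f/(1−f) ≈ 161.864 mg/L.
Regimen B: f = (1/2)^(53/26) ≈ 0.2434; Cmin,ss = (626/13)·f/(1−f) ≈ 15.491 mg/L.
Difference ≈ 161.864 − 15.491 ≈ 146.373 mg/L.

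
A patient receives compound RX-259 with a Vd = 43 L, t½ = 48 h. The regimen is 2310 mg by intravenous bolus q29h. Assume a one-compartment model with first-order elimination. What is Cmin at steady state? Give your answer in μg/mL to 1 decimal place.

103.3 μg/mL

τ/t½ = 29/48 ≈ 0.60417, so fraction remaining f = (1/2)^(29/48) ≈ 0.6579.
Accumulation ratio R = 1/(1 − f) ≈ 1/0.3421 ≈ 2.9231.
Single-dose peak C₀ = D/Vd = 2310/43 ≈ 53.721 μg/mL.
Cmax,ss = C₀/(1 − f) ≈ 53.721/0.3421 ≈ 157.033 μg/mL.
Steady-state trough Cmin,ss = Cmax,ss·f ≈ 157.033 × 0.6579 ≈ 103.312 μg/mL.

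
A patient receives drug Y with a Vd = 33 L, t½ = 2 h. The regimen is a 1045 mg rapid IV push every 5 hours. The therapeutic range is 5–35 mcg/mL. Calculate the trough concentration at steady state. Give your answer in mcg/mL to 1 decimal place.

6.8 mcg/mL

τ/t½ = 5/2 ≈ 2.5, so fraction remaining f = (1/2)^(5/2) ≈ 0.1768.
Each bolus raises the concentration by D/Vd = 1045/33 ≈ 31.667 mcg/mL.
Steady-state trough Cmin,ss = C₀·f/(1−f) ≈ 31.667 × 0.1768/0.8232 ≈ 6.801 mcg/mL.
Trough 6.8 mcg/mL vs MEC 5 mcg/mL: adequate.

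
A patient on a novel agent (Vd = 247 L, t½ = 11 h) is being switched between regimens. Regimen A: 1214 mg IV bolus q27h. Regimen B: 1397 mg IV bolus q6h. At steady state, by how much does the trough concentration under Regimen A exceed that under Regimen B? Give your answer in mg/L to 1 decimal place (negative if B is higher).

-11.2 mg/L

Regimen A: f = (1/2)^(27/11) ≈ 0.1824; Cmin,ss = (1214/247)·f/(1−f) ≈ 1.096 mg/L.
Regimen B: f = (1/2)^(6/11) ≈ 0.6852; Cmin,ss = (1397/247)·f/(1−f) ≈ 12.311 mg/L.
Difference ≈ 1.096 − 12.311 ≈ -11.215 mg/L.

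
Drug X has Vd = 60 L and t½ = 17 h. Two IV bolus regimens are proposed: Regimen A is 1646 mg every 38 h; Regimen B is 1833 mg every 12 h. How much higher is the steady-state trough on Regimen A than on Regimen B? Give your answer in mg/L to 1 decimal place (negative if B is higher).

Regimen A: f = (1/2)^(38/17) ≈ 0.2124; Cmin,ss = (1646/60)·f/(1−f) ≈ 7.398 mg/L.
Regimen B: f = (1/2)^(12/17) ≈ 0.6131; Cmin,ss = (1833/60)·f/(1−f) ≈ 48.411 mg/L.
Difference ≈ 7.398 − 48.411 ≈ -41.013 mg/L.

-41.0 mg/L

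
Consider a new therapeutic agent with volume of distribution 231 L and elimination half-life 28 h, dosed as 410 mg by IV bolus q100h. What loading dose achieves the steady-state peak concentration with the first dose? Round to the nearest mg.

f = (1/2)^(100/28) ≈ 0.084119; accumulation ratio R = 1/(1−f) ≈ 1.09184.
Loading dose to hit Cmax,ss on first dose: D_load = D_maint·R ≈ 410 × 1.09184 ≈ 447.65 mg.

448 mg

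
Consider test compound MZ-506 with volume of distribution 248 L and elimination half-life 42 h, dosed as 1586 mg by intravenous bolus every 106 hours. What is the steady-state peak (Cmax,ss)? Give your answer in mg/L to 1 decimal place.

k = ln2/t½ = ln2/42 ≈ 0.016504 h⁻¹; fraction remaining f = e^(−kτ) = e^(−0.016504×106) ≈ 0.1739.
At steady state, accumulation factor R = 1/(1 − e^(−kτ)) ≈ 1.2105.
Single-dose peak C₀ = D/Vd = 1586/248 ≈ 6.395 mg/L.
Steady-state peak Cmax,ss = C₀·R ≈ 6.395 × 1.2105 ≈ 7.741 mg/L.

7.7 mg/L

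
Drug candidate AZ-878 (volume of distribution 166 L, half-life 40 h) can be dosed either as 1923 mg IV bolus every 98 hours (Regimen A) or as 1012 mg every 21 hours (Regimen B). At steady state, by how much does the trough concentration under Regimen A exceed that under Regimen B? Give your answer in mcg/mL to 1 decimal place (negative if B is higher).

-11.3 mcg/mL

Regimen A: f = (1/2)^(98/40) ≈ 0.1830; Cmin,ss = (1923/166)·f/(1−f) ≈ 2.595 mcg/mL.
Regimen B: f = (1/2)^(21/40) ≈ 0.6950; Cmin,ss = (1012/166)·f/(1−f) ≈ 13.892 mcg/mL.
Difference ≈ 2.595 − 13.892 ≈ -11.297 mcg/mL.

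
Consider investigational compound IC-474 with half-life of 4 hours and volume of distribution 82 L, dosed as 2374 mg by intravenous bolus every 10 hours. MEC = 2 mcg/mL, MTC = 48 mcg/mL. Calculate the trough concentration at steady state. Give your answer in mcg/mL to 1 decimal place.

k = ln2/t½ = ln2/4 ≈ 0.173287 h⁻¹; fraction remaining f = e^(−kτ) = e^(−0.173287×10) ≈ 0.1768.
At steady state, accumulation factor R = 1/(1 − e^(−kτ)) ≈ 1.2148.
Each bolus raises the concentration by D/Vd = 2374/82 ≈ 28.951 mcg/mL.
Steady-state peak Cmax,ss = C₀·R ≈ 28.951 × 1.2148 ≈ 35.170 mcg/mL.
Steady-state trough Cmin,ss = Cmax,ss·f ≈ 35.170 × 0.1768 ≈ 6.218 mcg/mL.
Trough 6.2 mcg/mL vs MEC 2 mcg/mL: adequate.

6.2 mcg/mL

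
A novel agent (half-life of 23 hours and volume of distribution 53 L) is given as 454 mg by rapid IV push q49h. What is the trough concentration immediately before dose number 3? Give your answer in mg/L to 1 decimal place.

f = (1/2)^(τ/t½) = (1/2)^(49/23) ≈ 0.2284.
C₀ = D/Vd = 454/53 ≈ 8.566 mg/L.
Before the 3rd dose, 2 doses have been given. Superposition: Cmin = C₀·(f + f²).
≈ 8.566 × (0.2284 + 0.0522) ≈ 8.566 × 0.2806 ≈ 2.404 mg/L.

2.4 mg/L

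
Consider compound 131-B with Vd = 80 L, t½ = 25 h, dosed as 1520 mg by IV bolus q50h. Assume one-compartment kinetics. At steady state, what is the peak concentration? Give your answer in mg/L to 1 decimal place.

τ = 50 h = 2 half-lives, so f = (1/2)^2 = 0.25.
At steady state, R = 1/(1 − 0.25) = 4/3.
Single-dose peak C₀ = D/Vd = 1520/80 = 19 mg/L.
Steady-state peak Cmax,ss = C₀·R = 19 × 4/3 ≈ 25.333 mg/L.

25.3 mg/L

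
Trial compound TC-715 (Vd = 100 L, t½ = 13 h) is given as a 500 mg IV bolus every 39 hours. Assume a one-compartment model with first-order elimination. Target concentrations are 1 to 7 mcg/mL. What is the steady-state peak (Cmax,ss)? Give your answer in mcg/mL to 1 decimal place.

τ = 39 h = 3 half-lives, so f = (1/2)^3 = 0.125.
Accumulation ratio R = 1/(1 − f) = 1/0.875 = 8/7.
Single-dose peak C₀ = D/Vd = 500/100 = 5 mcg/mL.
Steady-state peak Cmax,ss = C₀·R = 5 × 8/7 ≈ 5.714 mcg/mL.
Peak 5.7 mcg/mL vs MTC 7 mcg/mL: below toxic threshold.

5.7 mcg/mL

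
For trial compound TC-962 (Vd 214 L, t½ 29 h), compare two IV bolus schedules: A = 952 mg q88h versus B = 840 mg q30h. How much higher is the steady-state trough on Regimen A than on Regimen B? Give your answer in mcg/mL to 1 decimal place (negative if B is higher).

Regimen A: f = (1/2)^(88/29) ≈ 0.1220; Cmin,ss = (952/214)·f/(1−f) ≈ 0.618 mcg/mL.
Regimen B: f = (1/2)^(30/29) ≈ 0.4882; Cmin,ss = (840/214)·f/(1−f) ≈ 3.744 mcg/mL.
Difference ≈ 0.618 − 3.744 ≈ -3.126 mcg/mL.

-3.1 mcg/mL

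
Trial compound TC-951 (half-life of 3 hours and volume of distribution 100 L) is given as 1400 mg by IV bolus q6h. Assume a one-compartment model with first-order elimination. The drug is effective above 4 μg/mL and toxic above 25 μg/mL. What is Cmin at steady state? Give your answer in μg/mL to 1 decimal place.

4.7 μg/mL

τ = 6 h = 2 half-lives, so f = (1/2)^2 = 0.25.
At steady state, R = 1/(1 − 0.25) = 4/3.
Single-dose peak C₀ = D/Vd = 1400/100 = 14 μg/mL.
Steady-state peak Cmax,ss = C₀·R = 14 × 4/3 ≈ 18.667 μg/mL.
Steady-state trough Cmin,ss = Cmax,ss·f ≈ 18.667 × 0.25 ≈ 4.667 μg/mL.
Trough 4.7 μg/mL vs MEC 4 μg/mL: adequate.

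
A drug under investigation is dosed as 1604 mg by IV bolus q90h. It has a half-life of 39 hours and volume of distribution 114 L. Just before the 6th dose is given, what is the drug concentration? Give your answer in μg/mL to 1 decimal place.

3.6 μg/mL

f = (1/2)^(τ/t½) = (1/2)^(90/39) ≈ 0.2020.
C₀ = D/Vd = 1604/114 ≈ 14.070 μg/mL.
Before the 6th dose, 5 doses have been given. Superposition: Cmin = C₀·(f + f² + … + f^5).
≈ 14.070 × (0.2020 + 0.0408 + 0.0082 + 0.0017 + 0.0003) ≈ 14.070 × 0.2530 ≈ 3.560 μg/mL.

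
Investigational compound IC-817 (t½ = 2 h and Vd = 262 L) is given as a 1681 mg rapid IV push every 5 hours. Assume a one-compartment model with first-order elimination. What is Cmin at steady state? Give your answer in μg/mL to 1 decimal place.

k = ln2/t½ = ln2/2 ≈ 0.346574 h⁻¹; fraction remaining f = e^(−kτ) = e^(−0.346574×5) ≈ 0.1768.
At steady state, accumulation factor R = 1/(1 − e^(−kτ)) ≈ 1.2148.
Single-dose peak C₀ = D/Vd = 1681/262 ≈ 6.416 μg/mL.
Steady-state peak Cmax,ss = C₀·R ≈ 6.416 × 1.2148 ≈ 7.794 μg/mL.
Steady-state trough Cmin,ss = Cmax,ss·f ≈ 7.794 × 0.1768 ≈ 1.378 μg/mL.

1.4 μg/mL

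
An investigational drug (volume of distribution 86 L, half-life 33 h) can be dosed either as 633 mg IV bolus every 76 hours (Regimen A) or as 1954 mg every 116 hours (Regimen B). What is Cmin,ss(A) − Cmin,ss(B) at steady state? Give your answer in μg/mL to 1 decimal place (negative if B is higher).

Regimen A: f = (1/2)^(76/33) ≈ 0.2026; Cmin,ss = (633/86)·f/(1−f) ≈ 1.870 μg/mL.
Regimen B: f = (1/2)^(116/33) ≈ 0.0875; Cmin,ss = (1954/86)·f/(1−f) ≈ 2.179 μg/mL.
Difference ≈ 1.870 − 2.179 ≈ -0.309 μg/mL.

-0.3 μg/mL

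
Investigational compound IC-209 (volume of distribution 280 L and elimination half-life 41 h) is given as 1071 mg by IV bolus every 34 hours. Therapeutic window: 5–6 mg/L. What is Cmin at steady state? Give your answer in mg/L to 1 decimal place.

k = ln2/t½ = ln2/41 ≈ 0.016906 h⁻¹; fraction remaining f = e^(−kτ) = e^(−0.016906×34) ≈ 0.5628.
At steady state, accumulation factor R = 1/(1 − e^(−kτ)) ≈ 2.2873.
Single-dose peak C₀ = D/Vd = 1071/280 ≈ 3.825 mg/L.
Steady-state peak Cmax,ss = C₀·R ≈ 3.825 × 2.2873 ≈ 8.749 mg/L.
One interval later, Cmin,ss = Cmax,ss·e^(−kτ) ≈ 8.749 × 0.5628 ≈ 4.924 mg/L.
Trough 4.9 mg/L vs MEC 5 mg/L: subtherapeutic.

4.9 mg/L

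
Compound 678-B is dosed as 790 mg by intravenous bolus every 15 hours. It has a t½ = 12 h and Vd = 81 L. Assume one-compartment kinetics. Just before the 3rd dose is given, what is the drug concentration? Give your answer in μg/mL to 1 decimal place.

5.8 μg/mL

f = (1/2)^(τ/t½) = (1/2)^(15/12) ≈ 0.4204.
C₀ = D/Vd = 790/81 ≈ 9.753 μg/mL.
Before the 3rd dose, 2 doses have been given. Superposition: Cmin = C₀·(f + f²).
≈ 9.753 × (0.4204 + 0.1767) ≈ 9.753 × 0.5971 ≈ 5.824 μg/mL.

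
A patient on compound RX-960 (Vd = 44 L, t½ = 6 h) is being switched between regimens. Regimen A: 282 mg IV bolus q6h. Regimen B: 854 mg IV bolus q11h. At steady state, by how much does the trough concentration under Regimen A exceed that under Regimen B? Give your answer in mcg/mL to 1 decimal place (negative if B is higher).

Regimen A: f = (1/2)^(6/6) ≈ 0.5000; Cmin,ss = (282/44)·f/(1−f) ≈ 6.409 mcg/mL.
Regimen B: f = (1/2)^(11/6) ≈ 0.2806; Cmin,ss = (854/44)·f/(1−f) ≈ 7.570 mcg/mL.
Difference ≈ 6.409 − 7.570 ≈ -1.161 mcg/mL.

-1.2 mcg/mL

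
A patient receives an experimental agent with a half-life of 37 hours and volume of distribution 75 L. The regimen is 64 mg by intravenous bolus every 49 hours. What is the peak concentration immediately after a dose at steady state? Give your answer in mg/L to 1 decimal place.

1.4 mg/L

k = ln2/t½ = ln2/37 ≈ 0.018734 h⁻¹; fraction remaining f = e^(−kτ) = e^(−0.018734×49) ≈ 0.3993.
Accumulation ratio R = 1/(1 − f) ≈ 1/0.6007 ≈ 1.6647.
Each bolus raises the concentration by D/Vd = 64/75 ≈ 0.853 mg/L.
Cmax,ss = C₀/(1 − f) ≈ 0.853/0.6007 ≈ 1.420 mg/L.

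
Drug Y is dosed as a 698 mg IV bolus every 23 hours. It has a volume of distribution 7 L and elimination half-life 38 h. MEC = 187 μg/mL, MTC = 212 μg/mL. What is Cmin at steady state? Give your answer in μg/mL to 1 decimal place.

Over one 23-h interval, 23/38 ≈ 0.60526 half-lives elapse, leaving f ≈ 0.6574 of each dose.
Accumulation ratio R = 1/(1 − f) ≈ 1/0.3426 ≈ 2.9189.
Each bolus raises the concentration by D/Vd = 698/7 ≈ 99.714 μg/mL.
Steady-state peak Cmax,ss = C₀·R ≈ 99.714 × 2.9189 ≈ 291.055 μg/mL.
One interval later, Cmin,ss = Cmax,ss·e^(−kτ) ≈ 291.055 × 0.6574 ≈ 191.340 μg/mL.
Trough 191.3 μg/mL vs MEC 187 μg/mL: adequate.

191.3 μg/mL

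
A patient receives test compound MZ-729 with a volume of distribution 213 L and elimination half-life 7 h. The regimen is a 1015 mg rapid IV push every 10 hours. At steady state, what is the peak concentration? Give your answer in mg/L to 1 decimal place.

τ/t½ = 10/7 ≈ 1.4286, so fraction remaining f = (1/2)^(10/7) ≈ 0.3715.
Accumulation ratio R = 1/(1 − f) ≈ 1/0.6285 ≈ 1.5911.
Each bolus raises the concentration by D/Vd = 1015/213 ≈ 4.765 mg/L.
Cmax,ss = C₀/(1 − f) ≈ 4.765/0.6285 ≈ 7.582 mg/L.

7.6 mg/L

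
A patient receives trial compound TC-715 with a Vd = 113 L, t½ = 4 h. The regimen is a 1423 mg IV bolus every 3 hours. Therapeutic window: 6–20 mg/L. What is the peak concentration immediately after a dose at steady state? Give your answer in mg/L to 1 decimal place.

31.1 mg/L

Over one 3-h interval, 3/4 ≈ 0.75 half-lives elapse, leaving f ≈ 0.5946 of each dose.
Accumulation ratio R = 1/(1 − f) ≈ 1/0.4054 ≈ 2.4667.
Single-dose peak C₀ = D/Vd = 1423/113 ≈ 12.593 mg/L.
Steady-state peak Cmax,ss = C₀·R ≈ 12.593 × 2.4667 ≈ 31.063 mg/L.
Peak 31.1 mg/L vs MTC 20 mg/L: exceeds toxic threshold.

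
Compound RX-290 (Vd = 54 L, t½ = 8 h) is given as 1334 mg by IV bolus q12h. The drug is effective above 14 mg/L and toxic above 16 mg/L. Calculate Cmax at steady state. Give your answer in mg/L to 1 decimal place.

38.2 mg/L

k = ln2/t½ = ln2/8 ≈ 0.086643 h⁻¹; fraction remaining f = e^(−kτ) = e^(−0.086643×12) ≈ 0.3536.
At steady state, accumulation factor R = 1/(1 − e^(−kτ)) ≈ 1.5470.
Each bolus raises the concentration by D/Vd = 1334/54 ≈ 24.704 mg/L.
Steady-state peak Cmax,ss = C₀·R ≈ 24.704 × 1.5470 ≈ 38.217 mg/L.
Peak 38.2 mg/L vs MTC 16 mg/L: exceeds toxic threshold.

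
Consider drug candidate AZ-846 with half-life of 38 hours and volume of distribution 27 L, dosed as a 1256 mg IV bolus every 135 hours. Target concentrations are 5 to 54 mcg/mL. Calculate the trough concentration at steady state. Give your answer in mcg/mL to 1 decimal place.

k = ln2/t½ = ln2/38 ≈ 0.018241 h⁻¹; fraction remaining f = e^(−kτ) = e^(−0.018241×135) ≈ 0.0852.
Each bolus raises the concentration by D/Vd = 1256/27 ≈ 46.519 mcg/mL.
Steady-state trough Cmin,ss = C₀·f/(1−f) ≈ 46.519 × 0.0852/0.9148 ≈ 4.333 mcg/mL.
Trough 4.3 mcg/mL vs MEC 5 mcg/mL: subtherapeutic.

4.3 mcg/mL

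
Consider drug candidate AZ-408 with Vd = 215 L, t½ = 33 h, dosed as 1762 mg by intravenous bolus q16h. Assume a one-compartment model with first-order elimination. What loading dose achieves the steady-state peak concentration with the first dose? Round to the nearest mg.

f = (1/2)^(16/33) ≈ 0.714572; accumulation ratio R = 1/(1−f) ≈ 3.50351.
Loading dose to hit Cmax,ss on first dose: D_load = D_maint·R ≈ 1762 × 3.50351 ≈ 6173.18 mg.

6173 mg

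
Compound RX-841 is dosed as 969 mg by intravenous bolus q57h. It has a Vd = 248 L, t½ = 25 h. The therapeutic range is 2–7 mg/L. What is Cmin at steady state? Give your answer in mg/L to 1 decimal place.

1.0 mg/L

k = ln2/t½ = ln2/25 ≈ 0.027726 h⁻¹; fraction remaining f = e^(−kτ) = e^(−0.027726×57) ≈ 0.2059.
Accumulation ratio R = 1/(1 − f) ≈ 1/0.7941 ≈ 1.2593.
Each bolus raises the concentration by D/Vd = 969/248 ≈ 3.907 mg/L.
Cmax,ss = C₀/(1 − f) ≈ 3.907/0.7941 ≈ 4.920 mg/L.
Steady-state trough Cmin,ss = Cmax,ss·f ≈ 4.920 × 0.2059 ≈ 1.013 mg/L.
Trough 1.0 mg/L vs MEC 2 mg/L: subtherapeutic.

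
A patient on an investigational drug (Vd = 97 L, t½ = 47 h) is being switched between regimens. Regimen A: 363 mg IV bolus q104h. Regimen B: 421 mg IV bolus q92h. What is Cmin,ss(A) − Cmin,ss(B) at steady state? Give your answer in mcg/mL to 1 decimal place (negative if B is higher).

Regimen A: f = (1/2)^(104/47) ≈ 0.2157; Cmin,ss = (363/97)·f/(1−f) ≈ 1.029 mcg/mL.
Regimen B: f = (1/2)^(92/47) ≈ 0.2575; Cmin,ss = (421/97)·f/(1−f) ≈ 1.505 mcg/mL.
Difference ≈ 1.029 − 1.505 ≈ -0.476 mcg/mL.

-0.5 mcg/mL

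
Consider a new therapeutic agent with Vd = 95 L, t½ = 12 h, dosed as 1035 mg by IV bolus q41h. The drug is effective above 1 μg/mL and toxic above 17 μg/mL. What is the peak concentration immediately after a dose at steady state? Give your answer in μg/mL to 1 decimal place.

12.0 μg/mL

Over one 41-h interval, 41/12 ≈ 3.4167 half-lives elapse, leaving f ≈ 0.0936 of each dose.
Accumulation ratio R = 1/(1 − f) ≈ 1/0.9064 ≈ 1.1033.
Each bolus raises the concentration by D/Vd = 1035/95 ≈ 10.895 μg/mL.
Cmax,ss = C₀/(1 − f) ≈ 10.895/0.9064 ≈ 12.020 μg/mL.
Peak 12.0 μg/mL vs MTC 17 μg/mL: below toxic threshold.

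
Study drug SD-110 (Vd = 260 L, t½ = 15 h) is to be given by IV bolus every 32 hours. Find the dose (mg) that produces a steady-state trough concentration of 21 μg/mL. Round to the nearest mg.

18495 mg

τ/t½ = 32/15 ≈ 2.1333, so f = (1/2)^(32/15) ≈ 0.227931.
Cmin,ss = (D/Vd)·f/(1−f), so D = Cmin,ss·Vd·(1−f)/f.
D = 21 × 260 × (1−f)/f ≈ 21 × 260 × 3.38729 ≈ 18494.60 mg.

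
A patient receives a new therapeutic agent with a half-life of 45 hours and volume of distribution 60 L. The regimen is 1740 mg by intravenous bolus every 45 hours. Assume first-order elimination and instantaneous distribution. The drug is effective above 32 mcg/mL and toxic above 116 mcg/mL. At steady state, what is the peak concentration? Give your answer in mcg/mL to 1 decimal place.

τ = 45 h = 1 half-life, so f = (1/2)^1 = 0.5.
At steady state, R = 1/(1 − 0.5) = 2/1.
Single-dose peak C₀ = D/Vd = 1740/60 = 29 mcg/mL.
Steady-state peak Cmax,ss = C₀·R = 29 × 2/1 ≈ 58.000 mcg/mL.
Peak 58.0 mcg/mL vs MTC 116 mcg/mL: below toxic threshold.

58.0 mcg/mL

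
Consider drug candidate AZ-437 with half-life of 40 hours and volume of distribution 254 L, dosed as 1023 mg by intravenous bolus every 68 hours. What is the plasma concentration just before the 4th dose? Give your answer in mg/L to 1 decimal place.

1.7 mg/L

f = (1/2)^(τ/t½) = (1/2)^(68/40) ≈ 0.3078.
C₀ = D/Vd = 1023/254 ≈ 4.028 mg/L.
Before the 4th dose, 3 doses have been given. Superposition: Cmin = C₀·(f + f² + … + f^3).
≈ 4.028 × (0.3078 + 0.0947 + 0.0292) ≈ 4.028 × 0.4317 ≈ 1.739 mg/L.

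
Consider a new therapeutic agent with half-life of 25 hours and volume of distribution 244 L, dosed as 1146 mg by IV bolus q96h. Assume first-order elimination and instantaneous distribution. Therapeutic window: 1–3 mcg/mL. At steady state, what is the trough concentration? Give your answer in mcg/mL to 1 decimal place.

τ/t½ = 96/25 ≈ 3.84, so fraction remaining f = (1/2)^(96/25) ≈ 0.0698.
Each bolus raises the concentration by D/Vd = 1146/244 ≈ 4.697 mcg/mL.
Steady-state trough Cmin,ss = C₀·f/(1−f) ≈ 4.697 × 0.0698/0.9302 ≈ 0.352 mcg/mL.
Trough 0.4 mcg/mL vs MEC 1 mcg/mL: subtherapeutic.

0.4 mcg/mL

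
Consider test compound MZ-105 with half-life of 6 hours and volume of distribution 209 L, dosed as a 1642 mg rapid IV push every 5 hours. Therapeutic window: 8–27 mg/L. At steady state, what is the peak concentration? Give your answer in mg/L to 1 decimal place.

17.9 mg/L

τ/t½ = 5/6 ≈ 0.83333, so fraction remaining f = (1/2)^(5/6) ≈ 0.5612.
At steady state, accumulation factor R = 1/(1 − e^(−kτ)) ≈ 2.2789.
Single-dose peak C₀ = D/Vd = 1642/209 ≈ 7.856 mg/L.
Cmax,ss = C₀/(1 − f) ≈ 7.856/0.4388 ≈ 17.903 mg/L.
Peak 17.9 mg/L vs MTC 27 mg/L: below toxic threshold.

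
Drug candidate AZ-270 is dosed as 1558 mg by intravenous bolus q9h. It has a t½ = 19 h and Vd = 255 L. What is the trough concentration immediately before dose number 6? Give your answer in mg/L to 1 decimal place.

f = (1/2)^(τ/t½) = (1/2)^(9/19) ≈ 0.7201.
C₀ = D/Vd = 1558/255 ≈ 6.110 mg/L.
Before the 6th dose, 5 doses have been given. Superposition: Cmin = C₀·(f + f² + … + f^5).
≈ 6.110 × (0.7201 + 0.5185 + 0.3734 + 0.2689 + 0.1936) ≈ 6.110 × 2.0745 ≈ 12.675 mg/L.

12.7 mg/L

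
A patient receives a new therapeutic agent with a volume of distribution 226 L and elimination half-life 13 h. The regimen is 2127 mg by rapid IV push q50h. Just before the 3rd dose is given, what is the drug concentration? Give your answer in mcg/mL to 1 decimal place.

f = (1/2)^(τ/t½) = (1/2)^(50/13) ≈ 0.0695.
C₀ = D/Vd = 2127/226 ≈ 9.412 mcg/mL.
Before the 3rd dose, 2 doses have been given. Superposition: Cmin = C₀·(f + f²).
≈ 9.412 × (0.0695 + 0.0048) ≈ 9.412 × 0.0743 ≈ 0.699 mcg/mL.

0.7 mcg/mL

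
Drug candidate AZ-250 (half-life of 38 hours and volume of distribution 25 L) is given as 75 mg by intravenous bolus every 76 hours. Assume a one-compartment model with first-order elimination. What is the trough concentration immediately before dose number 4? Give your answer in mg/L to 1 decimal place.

f = (1/2)^(τ/t½) = (1/2)^(76/38) ≈ 0.2500.
C₀ = D/Vd = 75/25 ≈ 3.000 mg/L.
Before the 4th dose, 3 doses have been given. Superposition: Cmin = C₀·(f + f² + … + f^3).
≈ 3.000 × (0.2500 + 0.0625 + 0.0156) ≈ 3.000 × 0.3281 ≈ 0.984 mg/L.

1.0 mg/L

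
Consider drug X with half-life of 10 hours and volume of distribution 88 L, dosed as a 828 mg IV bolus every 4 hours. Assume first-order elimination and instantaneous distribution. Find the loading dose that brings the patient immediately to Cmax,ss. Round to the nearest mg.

3419 mg

f = (1/2)^(4/10) ≈ 0.757858; accumulation ratio R = 1/(1−f) ≈ 4.12981.
Loading dose to hit Cmax,ss on first dose: D_load = D_maint·R ≈ 828 × 4.12981 ≈ 3419.48 mg.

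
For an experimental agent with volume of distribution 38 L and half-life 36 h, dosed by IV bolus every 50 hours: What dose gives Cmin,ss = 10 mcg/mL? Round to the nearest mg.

615 mg

τ/t½ = 50/36 ≈ 1.3889, so f = (1/2)^(50/36) ≈ 0.381859.
Cmin,ss = (D/Vd)·f/(1−f), so D = Cmin,ss·Vd·(1−f)/f.
D = 10 × 38 × (1−f)/f ≈ 10 × 38 × 1.61877 ≈ 615.13 mg.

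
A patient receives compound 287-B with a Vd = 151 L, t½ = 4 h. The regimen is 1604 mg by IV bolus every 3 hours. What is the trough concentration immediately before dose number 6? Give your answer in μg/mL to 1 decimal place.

14.4 μg/mL

f = (1/2)^(τ/t½) = (1/2)^(3/4) ≈ 0.5946.
C₀ = D/Vd = 1604/151 ≈ 10.623 μg/mL.
Before the 6th dose, 5 doses have been given. Superposition: Cmin = C₀·(f + f² + … + f^5).
≈ 10.623 × (0.5946 + 0.3535 + 0.2102 + 0.1250 + 0.0743) ≈ 10.623 × 1.3576 ≈ 14.422 μg/mL.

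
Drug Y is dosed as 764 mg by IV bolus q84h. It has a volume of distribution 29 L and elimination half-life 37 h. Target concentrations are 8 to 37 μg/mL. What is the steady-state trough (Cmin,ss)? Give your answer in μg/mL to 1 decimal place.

6.9 μg/mL

k = ln2/t½ = ln2/37 ≈ 0.018734 h⁻¹; fraction remaining f = e^(−kτ) = e^(−0.018734×84) ≈ 0.2073.
Each bolus raises the concentration by D/Vd = 764/29 ≈ 26.345 μg/mL.
Steady-state trough Cmin,ss = C₀·f/(1−f) ≈ 26.345 × 0.2073/0.7927 ≈ 6.890 μg/mL.
Trough 6.9 μg/mL vs MEC 8 μg/mL: subtherapeutic.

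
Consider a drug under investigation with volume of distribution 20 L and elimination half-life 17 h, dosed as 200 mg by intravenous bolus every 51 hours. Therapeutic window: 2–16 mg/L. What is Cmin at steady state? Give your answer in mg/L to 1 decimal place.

1.4 mg/L

The dosing interval is 3 half-lives, so f = 2^(−3) = 0.125.
Accumulation ratio R = 1/(1 − f) = 1/0.875 = 8/7.
Single-dose peak C₀ = D/Vd = 200/20 = 10 mg/L.
Steady-state peak Cmax,ss = C₀·R = 10 × 8/7 ≈ 11.429 mg/L.
Steady-state trough Cmin,ss = Cmax,ss·f ≈ 11.429 × 0.125 ≈ 1.429 mg/L.
Trough 1.4 mg/L vs MEC 2 mg/L: subtherapeutic.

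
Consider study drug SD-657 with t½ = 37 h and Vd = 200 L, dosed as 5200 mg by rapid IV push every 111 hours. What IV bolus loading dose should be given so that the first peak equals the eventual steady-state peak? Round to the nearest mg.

5943 mg

f = (1/2)^(111/37) ≈ 0.125000; accumulation ratio R = 1/(1−f) ≈ 1.14286.
Loading dose to hit Cmax,ss on first dose: D_load = D_maint·R ≈ 5200 × 1.14286 ≈ 5942.87 mg.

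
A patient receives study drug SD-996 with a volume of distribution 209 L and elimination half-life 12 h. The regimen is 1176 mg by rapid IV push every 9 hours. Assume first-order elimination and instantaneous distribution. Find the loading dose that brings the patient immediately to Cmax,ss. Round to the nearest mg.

2901 mg

f = (1/2)^(9/12) ≈ 0.594604; accumulation ratio R = 1/(1−f) ≈ 2.46672.
Loading dose to hit Cmax,ss on first dose: D_load = D_maint·R ≈ 1176 × 2.46672 ≈ 2900.86 mg.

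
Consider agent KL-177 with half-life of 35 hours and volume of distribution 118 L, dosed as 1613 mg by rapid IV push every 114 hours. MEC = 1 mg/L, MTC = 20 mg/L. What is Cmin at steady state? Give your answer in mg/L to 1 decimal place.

k = ln2/t½ = ln2/35 ≈ 0.019804 h⁻¹; fraction remaining f = e^(−kτ) = e^(−0.019804×114) ≈ 0.1046.
Single-dose peak C₀ = D/Vd = 1613/118 ≈ 13.669 mg/L.
Steady-state trough Cmin,ss = C₀·f/(1−f) ≈ 13.669 × 0.1046/0.8954 ≈ 1.597 mg/L.
Trough 1.6 mg/L vs MEC 1 mg/L: adequate.

1.6 mg/L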